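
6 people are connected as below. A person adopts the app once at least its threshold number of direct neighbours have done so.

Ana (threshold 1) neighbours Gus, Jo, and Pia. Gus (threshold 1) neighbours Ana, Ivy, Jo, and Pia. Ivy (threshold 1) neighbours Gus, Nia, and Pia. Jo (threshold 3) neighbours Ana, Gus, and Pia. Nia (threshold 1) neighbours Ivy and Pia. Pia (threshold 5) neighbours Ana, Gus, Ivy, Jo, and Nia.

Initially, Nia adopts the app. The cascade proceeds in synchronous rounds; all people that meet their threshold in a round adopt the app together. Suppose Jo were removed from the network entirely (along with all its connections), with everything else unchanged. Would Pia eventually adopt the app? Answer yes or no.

no

With Jo removed:
Round 1 — Nia adopts the app (initial).
Round 2 — checking thresholds:
  Ivy: 1 of 3 neighbours ≥ 1, adopts the app.
  Pia: 1 of 4 neighbours < 5, not yet.
Round 3 — checking thresholds:
  Gus: 1 of 3 neighbours ≥ 1, adopts the app.
  Pia: 2 of 4 neighbours < 5, not yet.
Round 4 — checking thresholds:
  Ana: 1 of 2 neighbours ≥ 1, adopts the app.
  Pia: 3 of 4 neighbours < 5, not yet.
Round 5 — no new adoptions; cascade stops.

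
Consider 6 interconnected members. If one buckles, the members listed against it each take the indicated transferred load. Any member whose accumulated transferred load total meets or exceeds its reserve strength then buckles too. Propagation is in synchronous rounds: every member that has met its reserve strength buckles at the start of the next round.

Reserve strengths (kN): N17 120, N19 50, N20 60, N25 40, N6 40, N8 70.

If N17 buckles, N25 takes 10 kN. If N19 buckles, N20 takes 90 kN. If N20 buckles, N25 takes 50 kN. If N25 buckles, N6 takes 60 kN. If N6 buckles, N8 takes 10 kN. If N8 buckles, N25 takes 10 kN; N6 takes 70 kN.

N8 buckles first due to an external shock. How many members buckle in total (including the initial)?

2

Round 1 — N8 buckles (initial).
  N25: +10 → 10 < 40
  N6: +70 → 70 ≥ 40
Round 2 — N6 buckles.
No further bucklings.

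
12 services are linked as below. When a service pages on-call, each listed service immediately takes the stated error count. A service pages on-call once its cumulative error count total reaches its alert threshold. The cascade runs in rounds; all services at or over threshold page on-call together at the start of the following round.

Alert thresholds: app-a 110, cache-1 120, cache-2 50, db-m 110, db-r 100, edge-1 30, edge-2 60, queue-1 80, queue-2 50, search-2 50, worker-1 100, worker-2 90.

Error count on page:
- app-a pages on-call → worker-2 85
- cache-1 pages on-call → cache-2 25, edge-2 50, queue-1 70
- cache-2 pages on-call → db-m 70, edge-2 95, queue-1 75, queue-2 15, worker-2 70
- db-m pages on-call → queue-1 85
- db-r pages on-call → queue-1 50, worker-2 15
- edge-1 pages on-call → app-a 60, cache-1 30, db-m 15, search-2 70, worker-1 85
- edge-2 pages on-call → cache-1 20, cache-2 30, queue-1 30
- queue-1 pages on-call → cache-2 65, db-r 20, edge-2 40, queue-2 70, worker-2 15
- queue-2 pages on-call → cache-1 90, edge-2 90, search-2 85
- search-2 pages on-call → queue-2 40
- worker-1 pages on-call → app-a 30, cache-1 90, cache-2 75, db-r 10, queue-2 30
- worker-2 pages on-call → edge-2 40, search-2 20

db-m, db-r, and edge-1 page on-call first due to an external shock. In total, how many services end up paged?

10

Round 1 — db-m, db-r, edge-1 page on-call (initial).
  app-a: +60 → 60 < 110
  cache-1: +30 → 30 < 120
  queue-1: +85+50 → 135 ≥ 80
  search-2: +70 → 70 ≥ 50
  worker-1: +85 → 85 < 100
  worker-2: +15 → 15 < 90
Round 2 — queue-1, search-2 page on-call.
  cache-2: +65 → 65 ≥ 50
  edge-2: +40 → 40 < 60
  queue-2: +70+40 → 110 ≥ 50
  worker-2: +15 → 30 < 90
Round 3 — cache-2, queue-2 page on-call.
  cache-1: +90 → 120 ≥ 120
  edge-2: +95+90 → 225 ≥ 60
  worker-2: +70 → 100 ≥ 90
Round 4 — cache-1, edge-2, worker-2 page on-call.
No further pages.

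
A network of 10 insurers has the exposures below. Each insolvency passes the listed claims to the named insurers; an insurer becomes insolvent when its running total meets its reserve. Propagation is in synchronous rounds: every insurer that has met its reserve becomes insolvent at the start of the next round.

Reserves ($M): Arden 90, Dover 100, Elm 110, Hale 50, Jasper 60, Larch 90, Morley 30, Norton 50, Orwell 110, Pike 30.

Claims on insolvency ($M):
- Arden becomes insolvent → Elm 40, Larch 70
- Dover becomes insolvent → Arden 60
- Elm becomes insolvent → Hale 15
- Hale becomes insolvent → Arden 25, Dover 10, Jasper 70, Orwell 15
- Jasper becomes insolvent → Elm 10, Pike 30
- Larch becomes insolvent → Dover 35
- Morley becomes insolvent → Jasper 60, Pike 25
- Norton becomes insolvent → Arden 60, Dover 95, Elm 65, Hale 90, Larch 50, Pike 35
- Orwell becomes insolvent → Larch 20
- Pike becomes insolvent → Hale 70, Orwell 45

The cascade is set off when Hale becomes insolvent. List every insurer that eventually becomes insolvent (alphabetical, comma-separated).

Round 1 — Hale becomes insolvent (initial).
  Arden: +25 → 25 < 90
  Dover: +10 → 10 < 100
  Jasper: +70 → 70 ≥ 60
  Orwell: +15 → 15 < 110
Round 2 — Jasper becomes insolvent.
  Elm: +10 → 10 < 110
  Pike: +30 → 30 ≥ 30
Round 3 — Pike becomes insolvent.
  Orwell: +45 → 60 < 110
No further insolvencies.

Hale, Jasper, Pike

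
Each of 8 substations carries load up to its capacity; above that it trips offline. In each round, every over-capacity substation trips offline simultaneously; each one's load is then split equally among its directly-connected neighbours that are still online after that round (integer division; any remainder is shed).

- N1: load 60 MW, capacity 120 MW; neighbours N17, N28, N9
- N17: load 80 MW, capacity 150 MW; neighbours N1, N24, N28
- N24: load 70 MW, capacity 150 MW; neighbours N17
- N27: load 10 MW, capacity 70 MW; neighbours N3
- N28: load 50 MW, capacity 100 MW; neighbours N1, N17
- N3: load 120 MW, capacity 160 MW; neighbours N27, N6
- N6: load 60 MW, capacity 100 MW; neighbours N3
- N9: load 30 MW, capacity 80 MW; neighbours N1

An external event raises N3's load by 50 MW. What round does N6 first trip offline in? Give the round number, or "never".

Round 1 — N3 at 170 > 160. N3 trips offline.
  N3 sheds 170 MW to N27, N6: 85 each.
    N27: 10+85 = 95 > 70
    N6: 60+85 = 145 > 100
Round 2 — N27, N6 trip offline.
  N27 sheds 95 MW: no online neighbours, lost.
  N6 sheds 145 MW: no online neighbours, lost.
No further trips.

2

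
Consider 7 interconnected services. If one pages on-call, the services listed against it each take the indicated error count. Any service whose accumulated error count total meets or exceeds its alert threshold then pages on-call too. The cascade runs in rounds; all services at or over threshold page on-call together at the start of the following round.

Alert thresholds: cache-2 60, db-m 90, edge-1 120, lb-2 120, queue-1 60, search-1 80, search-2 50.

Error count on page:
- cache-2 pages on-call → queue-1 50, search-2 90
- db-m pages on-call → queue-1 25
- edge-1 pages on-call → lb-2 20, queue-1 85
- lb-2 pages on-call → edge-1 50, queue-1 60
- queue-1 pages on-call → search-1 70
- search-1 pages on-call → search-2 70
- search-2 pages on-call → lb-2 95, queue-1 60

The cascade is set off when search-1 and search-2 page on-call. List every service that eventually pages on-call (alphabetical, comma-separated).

queue-1, search-1, search-2

Round 1 — search-1, search-2 page on-call (initial).
  lb-2: +95 → 95 < 120
  queue-1: +60 → 60 ≥ 60
Round 2 — queue-1 pages on-call.
No further pages.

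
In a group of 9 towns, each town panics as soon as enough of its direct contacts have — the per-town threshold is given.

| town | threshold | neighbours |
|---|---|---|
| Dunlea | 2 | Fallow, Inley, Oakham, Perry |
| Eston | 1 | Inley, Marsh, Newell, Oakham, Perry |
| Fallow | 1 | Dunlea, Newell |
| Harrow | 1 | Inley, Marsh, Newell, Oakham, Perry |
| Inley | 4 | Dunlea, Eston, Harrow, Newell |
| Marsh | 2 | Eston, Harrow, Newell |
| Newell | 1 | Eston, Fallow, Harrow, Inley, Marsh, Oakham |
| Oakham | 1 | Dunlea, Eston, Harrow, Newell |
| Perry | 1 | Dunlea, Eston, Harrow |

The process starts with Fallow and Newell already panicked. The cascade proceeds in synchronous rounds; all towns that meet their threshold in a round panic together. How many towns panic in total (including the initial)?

9

Round 1 — Fallow, Newell panic (initial).
Round 2 — checking thresholds:
  Dunlea: 1 of 4 neighbours < 2, holds.
  Eston: 1 of 5 neighbours ≥ 1, panics.
  Harrow: 1 of 5 neighbours ≥ 1, panics.
  Inley: 1 of 4 neighbours < 4, holds.
  Marsh: 1 of 3 neighbours < 2, holds.
  Oakham: 1 of 4 neighbours ≥ 1, panics.
Round 3 — checking thresholds:
  Dunlea: 2 of 4 neighbours ≥ 2, panics.
  Inley: 3 of 4 neighbours < 4, holds.
  Marsh: 3 of 3 neighbours ≥ 2, panics.
  Perry: 2 of 3 neighbours ≥ 1, panics.
Round 4 — checking thresholds:
  Inley: 4 of 4 neighbours ≥ 4, panics.
Round 5 — no new panics; cascade stops.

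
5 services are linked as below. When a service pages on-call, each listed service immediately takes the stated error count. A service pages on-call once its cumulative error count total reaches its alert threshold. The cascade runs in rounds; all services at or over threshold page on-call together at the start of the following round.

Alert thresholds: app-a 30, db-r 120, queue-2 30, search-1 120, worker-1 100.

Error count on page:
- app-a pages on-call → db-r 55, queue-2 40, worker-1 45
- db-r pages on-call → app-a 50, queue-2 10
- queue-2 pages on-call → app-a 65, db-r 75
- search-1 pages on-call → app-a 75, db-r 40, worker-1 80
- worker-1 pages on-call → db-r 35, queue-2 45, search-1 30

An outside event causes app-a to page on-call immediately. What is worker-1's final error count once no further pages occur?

Round 1 — app-a pages on-call (initial).
  db-r: +55 → 55 < 120
  queue-2: +40 → 40 ≥ 30
  worker-1: +45 → 45 < 100
Round 2 — queue-2 pages on-call.
  db-r: +75 → 130 ≥ 120
Round 3 — db-r pages on-call.
No further pages.

45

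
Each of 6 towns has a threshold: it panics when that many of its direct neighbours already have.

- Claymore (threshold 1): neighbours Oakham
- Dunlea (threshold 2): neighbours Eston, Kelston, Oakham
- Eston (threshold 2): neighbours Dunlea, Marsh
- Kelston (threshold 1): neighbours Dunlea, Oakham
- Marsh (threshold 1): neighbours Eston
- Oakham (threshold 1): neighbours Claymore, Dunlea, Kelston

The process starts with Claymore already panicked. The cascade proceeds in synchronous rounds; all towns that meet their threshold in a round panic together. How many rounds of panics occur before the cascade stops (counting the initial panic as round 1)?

Round 1 — Claymore panics (initial).
Round 2 — checking thresholds:
  Oakham: 1 of 3 neighbours ≥ 1, panics.
Round 3 — checking thresholds:
  Dunlea: 1 of 3 neighbours < 2, below threshold.
  Kelston: 1 of 2 neighbours ≥ 1, panics.
Round 4 — checking thresholds:
  Dunlea: 2 of 3 neighbours ≥ 2, panics.
Round 5 — no new panics; cascade stops.

4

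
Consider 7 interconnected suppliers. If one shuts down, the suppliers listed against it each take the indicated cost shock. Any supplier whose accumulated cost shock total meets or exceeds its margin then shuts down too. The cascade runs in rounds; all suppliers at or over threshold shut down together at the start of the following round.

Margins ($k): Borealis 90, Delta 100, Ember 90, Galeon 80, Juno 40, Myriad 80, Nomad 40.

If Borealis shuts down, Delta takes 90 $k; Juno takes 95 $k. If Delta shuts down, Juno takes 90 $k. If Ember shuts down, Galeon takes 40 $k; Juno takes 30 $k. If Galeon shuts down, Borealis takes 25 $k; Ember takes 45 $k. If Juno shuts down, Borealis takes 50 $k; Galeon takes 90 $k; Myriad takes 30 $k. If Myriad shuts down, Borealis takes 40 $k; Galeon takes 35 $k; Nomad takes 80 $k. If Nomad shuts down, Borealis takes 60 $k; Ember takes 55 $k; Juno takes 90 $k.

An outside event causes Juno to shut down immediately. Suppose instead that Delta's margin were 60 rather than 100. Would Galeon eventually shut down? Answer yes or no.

With Delta's margin at 60:
Round 1 — Juno shuts down (initial).
  Borealis: +50 → 50 < 90
  Galeon: +90 → 90 ≥ 80
  Myriad: +30 → 30 < 80
Round 2 — Galeon shuts down.
  Borealis: +25 → 75 < 90
  Ember: +45 → 45 < 90
No further shutdowns.

yes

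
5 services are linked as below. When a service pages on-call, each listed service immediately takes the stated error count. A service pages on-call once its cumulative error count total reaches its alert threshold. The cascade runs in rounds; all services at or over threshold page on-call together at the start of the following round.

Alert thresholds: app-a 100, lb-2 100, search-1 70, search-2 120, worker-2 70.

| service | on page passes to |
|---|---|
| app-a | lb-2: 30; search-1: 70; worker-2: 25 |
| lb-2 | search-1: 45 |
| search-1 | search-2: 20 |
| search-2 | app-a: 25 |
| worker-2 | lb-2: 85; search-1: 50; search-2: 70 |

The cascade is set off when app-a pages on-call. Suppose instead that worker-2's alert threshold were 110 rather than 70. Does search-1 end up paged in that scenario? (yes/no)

With worker-2's alert threshold at 110:
Round 1 — app-a pages on-call (initial).
  lb-2: +30 → 30 < 100
  search-1: +70 → 70 ≥ 70
  worker-2: +25 → 25 < 110
Round 2 — search-1 pages on-call.
  search-2: +20 → 20 < 120
No further pages.

yes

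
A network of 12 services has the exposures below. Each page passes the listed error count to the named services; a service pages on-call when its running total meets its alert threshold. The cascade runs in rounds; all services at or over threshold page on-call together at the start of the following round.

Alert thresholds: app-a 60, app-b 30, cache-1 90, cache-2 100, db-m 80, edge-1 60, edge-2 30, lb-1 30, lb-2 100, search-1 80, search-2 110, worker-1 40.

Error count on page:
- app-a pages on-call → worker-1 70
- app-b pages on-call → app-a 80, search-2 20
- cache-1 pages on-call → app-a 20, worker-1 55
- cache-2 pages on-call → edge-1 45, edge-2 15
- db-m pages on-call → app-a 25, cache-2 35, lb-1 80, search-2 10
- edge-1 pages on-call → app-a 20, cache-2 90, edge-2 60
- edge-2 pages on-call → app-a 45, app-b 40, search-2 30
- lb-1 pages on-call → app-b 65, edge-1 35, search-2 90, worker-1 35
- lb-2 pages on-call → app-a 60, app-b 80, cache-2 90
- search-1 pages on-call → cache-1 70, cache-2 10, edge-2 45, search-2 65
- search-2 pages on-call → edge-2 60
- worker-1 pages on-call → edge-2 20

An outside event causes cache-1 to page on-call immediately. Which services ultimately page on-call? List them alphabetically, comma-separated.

cache-1, worker-1

Round 1 — cache-1 pages on-call (initial).
  app-a: +20 → 20 < 60
  worker-1: +55 → 55 ≥ 40
Round 2 — worker-1 pages on-call.
  edge-2: +20 → 20 < 30
No further pages.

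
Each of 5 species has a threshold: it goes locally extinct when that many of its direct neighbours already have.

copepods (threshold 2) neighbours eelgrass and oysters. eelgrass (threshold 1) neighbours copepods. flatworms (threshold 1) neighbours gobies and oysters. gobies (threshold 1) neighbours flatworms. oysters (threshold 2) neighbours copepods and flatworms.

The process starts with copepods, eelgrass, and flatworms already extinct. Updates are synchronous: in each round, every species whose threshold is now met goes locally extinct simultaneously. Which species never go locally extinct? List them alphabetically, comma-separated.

none

Round 1 — copepods, eelgrass, flatworms go locally extinct (initial).
Round 2 — checking thresholds:
  gobies: 1 of 1 neighbours ≥ 1, goes locally extinct.
  oysters: 2 of 2 neighbours ≥ 2, goes locally extinct.
Round 3 — no new extinctions; cascade stops.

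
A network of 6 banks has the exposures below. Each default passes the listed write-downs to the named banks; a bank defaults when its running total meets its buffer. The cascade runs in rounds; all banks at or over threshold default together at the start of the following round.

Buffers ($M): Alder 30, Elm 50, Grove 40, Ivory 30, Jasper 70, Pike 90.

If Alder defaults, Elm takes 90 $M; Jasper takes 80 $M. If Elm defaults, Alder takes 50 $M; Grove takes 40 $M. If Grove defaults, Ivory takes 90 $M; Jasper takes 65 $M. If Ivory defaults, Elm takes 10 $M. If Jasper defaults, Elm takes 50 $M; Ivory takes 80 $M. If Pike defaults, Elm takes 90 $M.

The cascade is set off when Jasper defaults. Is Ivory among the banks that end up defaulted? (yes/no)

yes

Round 1 — Jasper defaults (initial).
  Elm: +50 → 50 ≥ 50
  Ivory: +80 → 80 ≥ 30
Round 2 — Elm, Ivory default.
  Alder: +50 → 50 ≥ 30
  Grove: +40 → 40 ≥ 40
Round 3 — Alder, Grove default.
No further defaults.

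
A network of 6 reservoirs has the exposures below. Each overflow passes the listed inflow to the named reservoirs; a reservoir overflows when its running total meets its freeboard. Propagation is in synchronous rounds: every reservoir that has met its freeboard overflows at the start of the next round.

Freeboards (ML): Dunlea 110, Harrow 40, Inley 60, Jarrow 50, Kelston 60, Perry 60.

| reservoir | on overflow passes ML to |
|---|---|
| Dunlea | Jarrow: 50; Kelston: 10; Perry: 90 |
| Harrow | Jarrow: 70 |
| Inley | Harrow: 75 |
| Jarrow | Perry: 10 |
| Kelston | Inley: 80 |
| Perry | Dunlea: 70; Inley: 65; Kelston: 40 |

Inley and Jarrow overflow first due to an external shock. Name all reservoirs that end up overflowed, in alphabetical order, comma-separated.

Harrow, Inley, Jarrow

Round 1 — Inley, Jarrow overflow (initial).
  Harrow: +75 → 75 ≥ 40
  Perry: +10 → 10 < 60
Round 2 — Harrow overflows.
No further overflows.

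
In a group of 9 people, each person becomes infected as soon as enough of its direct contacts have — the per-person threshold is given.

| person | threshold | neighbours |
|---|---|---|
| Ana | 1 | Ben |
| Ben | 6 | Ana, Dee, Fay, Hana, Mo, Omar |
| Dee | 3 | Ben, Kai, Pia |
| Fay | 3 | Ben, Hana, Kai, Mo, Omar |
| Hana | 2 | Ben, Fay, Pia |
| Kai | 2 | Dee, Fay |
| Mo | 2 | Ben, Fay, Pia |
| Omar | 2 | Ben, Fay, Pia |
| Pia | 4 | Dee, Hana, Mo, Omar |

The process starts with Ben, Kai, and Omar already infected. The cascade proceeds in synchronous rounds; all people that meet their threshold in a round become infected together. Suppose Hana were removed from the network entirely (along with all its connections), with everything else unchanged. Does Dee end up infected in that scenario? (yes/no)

With Hana removed:
Round 1 — Ben, Kai, Omar become infected (initial).
Round 2 — checking thresholds:
  Ana: 1 of 1 neighbours ≥ 1, becomes infected.
  Dee: 2 of 3 neighbours < 3, below threshold.
  Fay: 3 of 4 neighbours ≥ 3, becomes infected.
  Mo: 1 of 3 neighbours < 2, below threshold.
  Pia: 1 of 3 neighbours < 4, below threshold.
Round 3 — checking thresholds:
  Dee: 2 of 3 neighbours < 3, below threshold.
  Mo: 2 of 3 neighbours ≥ 2, becomes infected.
  Pia: 1 of 3 neighbours < 4, below threshold.
Round 4 — no new infections; cascade stops.

no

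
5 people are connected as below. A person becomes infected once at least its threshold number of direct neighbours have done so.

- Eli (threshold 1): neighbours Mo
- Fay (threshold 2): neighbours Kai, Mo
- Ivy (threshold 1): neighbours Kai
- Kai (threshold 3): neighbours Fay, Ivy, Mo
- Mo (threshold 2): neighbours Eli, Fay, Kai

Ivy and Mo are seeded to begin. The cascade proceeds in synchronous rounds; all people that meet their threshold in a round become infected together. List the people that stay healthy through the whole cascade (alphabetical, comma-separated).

Fay, Kai

Round 1 — Ivy, Mo become infected (initial).
Round 2 — checking thresholds:
  Eli: 1 of 1 neighbours ≥ 1, becomes infected.
  Fay: 1 of 2 neighbours < 2, below threshold.
  Kai: 2 of 3 neighbours < 3, below threshold.
Round 3 — no new infections; cascade stops.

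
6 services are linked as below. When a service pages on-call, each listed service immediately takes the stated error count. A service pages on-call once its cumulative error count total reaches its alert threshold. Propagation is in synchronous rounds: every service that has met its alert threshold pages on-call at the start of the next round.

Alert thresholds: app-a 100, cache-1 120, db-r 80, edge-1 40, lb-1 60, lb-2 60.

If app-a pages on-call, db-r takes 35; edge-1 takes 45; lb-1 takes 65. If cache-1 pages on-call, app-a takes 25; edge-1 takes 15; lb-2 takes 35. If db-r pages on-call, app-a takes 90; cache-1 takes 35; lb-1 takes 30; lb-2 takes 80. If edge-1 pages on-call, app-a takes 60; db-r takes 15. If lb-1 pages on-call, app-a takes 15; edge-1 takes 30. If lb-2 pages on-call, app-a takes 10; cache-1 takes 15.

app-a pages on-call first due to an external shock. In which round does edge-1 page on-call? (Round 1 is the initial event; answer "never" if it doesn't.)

2

Round 1 — app-a pages on-call (initial).
  db-r: +35 → 35 < 80
  edge-1: +45 → 45 ≥ 40
  lb-1: +65 → 65 ≥ 60
Round 2 — edge-1, lb-1 page on-call.
  db-r: +15 → 50 < 80
No further pages.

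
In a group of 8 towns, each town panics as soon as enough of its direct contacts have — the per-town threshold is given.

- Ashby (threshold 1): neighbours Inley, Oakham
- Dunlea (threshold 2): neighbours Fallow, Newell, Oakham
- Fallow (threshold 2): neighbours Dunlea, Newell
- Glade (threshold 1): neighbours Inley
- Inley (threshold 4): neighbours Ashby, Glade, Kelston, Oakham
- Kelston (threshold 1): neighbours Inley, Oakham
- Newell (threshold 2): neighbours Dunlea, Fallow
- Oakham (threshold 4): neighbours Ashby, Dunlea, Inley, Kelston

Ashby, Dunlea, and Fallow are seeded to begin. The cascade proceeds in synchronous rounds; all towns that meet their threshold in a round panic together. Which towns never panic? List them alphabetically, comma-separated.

Glade, Inley, Kelston, Oakham

Round 1 — Ashby, Dunlea, Fallow panic (initial).
Round 2 — checking thresholds:
  Inley: 1 of 4 neighbours < 4, below threshold.
  Newell: 2 of 2 neighbours ≥ 2, panics.
  Oakham: 2 of 4 neighbours < 4, below threshold.
Round 3 — no new panics; cascade stops.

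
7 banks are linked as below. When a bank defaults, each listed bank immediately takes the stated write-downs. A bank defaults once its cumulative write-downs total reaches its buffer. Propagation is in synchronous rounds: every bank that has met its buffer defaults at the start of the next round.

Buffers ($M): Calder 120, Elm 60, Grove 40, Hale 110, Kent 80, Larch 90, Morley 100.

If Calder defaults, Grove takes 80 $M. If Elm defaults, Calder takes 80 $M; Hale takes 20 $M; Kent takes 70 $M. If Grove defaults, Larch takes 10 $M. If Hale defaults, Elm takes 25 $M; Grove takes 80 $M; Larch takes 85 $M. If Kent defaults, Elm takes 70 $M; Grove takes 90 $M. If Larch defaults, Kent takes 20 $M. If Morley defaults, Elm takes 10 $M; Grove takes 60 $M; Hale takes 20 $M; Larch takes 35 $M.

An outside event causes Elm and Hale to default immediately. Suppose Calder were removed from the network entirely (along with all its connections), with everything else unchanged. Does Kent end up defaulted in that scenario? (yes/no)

With Calder removed:
Round 1 — Elm, Hale default (initial).
  Grove: +80 → 80 ≥ 40
  Kent: +70 → 70 < 80
  Larch: +85 → 85 < 90
Round 2 — Grove defaults.
  Larch: +10 → 95 ≥ 90
Round 3 — Larch defaults.
  Kent: +20 → 90 ≥ 80
Round 4 — Kent defaults.
No further defaults.

yes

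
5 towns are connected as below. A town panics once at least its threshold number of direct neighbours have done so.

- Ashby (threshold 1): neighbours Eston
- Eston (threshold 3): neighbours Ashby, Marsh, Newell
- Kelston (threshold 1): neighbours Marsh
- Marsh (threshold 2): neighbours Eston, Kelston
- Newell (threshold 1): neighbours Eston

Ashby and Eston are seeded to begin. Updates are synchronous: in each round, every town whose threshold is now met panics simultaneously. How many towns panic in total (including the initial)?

3

Round 1 — Ashby, Eston panic (initial).
Round 2 — checking thresholds:
  Marsh: 1 of 2 neighbours < 2, holds.
  Newell: 1 of 1 neighbours ≥ 1, panics.
Round 3 — no new panics; cascade stops.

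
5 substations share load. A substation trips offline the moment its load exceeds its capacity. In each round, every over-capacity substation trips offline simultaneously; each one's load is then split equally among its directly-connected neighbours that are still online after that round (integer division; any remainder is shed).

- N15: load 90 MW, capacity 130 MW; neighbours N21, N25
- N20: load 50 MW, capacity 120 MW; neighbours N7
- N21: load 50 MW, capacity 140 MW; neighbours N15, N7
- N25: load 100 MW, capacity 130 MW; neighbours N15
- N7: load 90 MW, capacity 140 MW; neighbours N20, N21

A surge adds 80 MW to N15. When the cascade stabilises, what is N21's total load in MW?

Round 1 — N15 at 170 > 130. N15 trips offline.
  N15 sheds 170 MW to N21, N25: 85 each.
    N21: 50+85 = 135 ≤ 140
    N25: 100+85 = 185 > 130
Round 2 — N25 trips offline.
  N25 sheds 185 MW: no online neighbours, lost.
No further trips.

135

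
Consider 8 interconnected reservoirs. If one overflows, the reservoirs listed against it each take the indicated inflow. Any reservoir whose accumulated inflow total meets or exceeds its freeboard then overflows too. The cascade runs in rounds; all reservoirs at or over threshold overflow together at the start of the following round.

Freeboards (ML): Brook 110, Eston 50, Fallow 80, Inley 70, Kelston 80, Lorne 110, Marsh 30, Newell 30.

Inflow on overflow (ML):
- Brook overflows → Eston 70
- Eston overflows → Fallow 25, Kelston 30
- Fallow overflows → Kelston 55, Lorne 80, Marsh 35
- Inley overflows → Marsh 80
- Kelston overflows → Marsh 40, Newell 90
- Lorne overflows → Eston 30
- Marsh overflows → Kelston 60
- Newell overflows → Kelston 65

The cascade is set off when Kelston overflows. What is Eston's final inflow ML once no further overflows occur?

0

Round 1 — Kelston overflows (initial).
  Marsh: +40 → 40 ≥ 30
  Newell: +90 → 90 ≥ 30
Round 2 — Marsh, Newell overflow.
No further overflows.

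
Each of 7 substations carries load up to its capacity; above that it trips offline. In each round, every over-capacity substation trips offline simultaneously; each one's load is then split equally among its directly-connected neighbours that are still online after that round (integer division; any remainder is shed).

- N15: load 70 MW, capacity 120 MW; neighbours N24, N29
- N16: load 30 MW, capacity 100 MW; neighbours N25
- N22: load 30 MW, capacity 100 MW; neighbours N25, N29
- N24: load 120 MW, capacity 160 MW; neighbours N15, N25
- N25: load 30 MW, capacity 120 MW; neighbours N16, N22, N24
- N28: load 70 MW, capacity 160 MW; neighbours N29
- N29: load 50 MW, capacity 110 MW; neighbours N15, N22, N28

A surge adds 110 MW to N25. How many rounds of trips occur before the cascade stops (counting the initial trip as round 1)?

Round 1 — N25 at 140 > 120. N25 trips offline.
  N25 sheds 140 MW to N16, N22, N24: 46 each (2 lost).
    N16: 30+46 = 76 ≤ 100
    N22: 30+46 = 76 ≤ 100
    N24: 120+46 = 166 > 160
Round 2 — N24 trips offline.
  N24 sheds 166 MW to N15: 166 each.
    N15: 70+166 = 236 > 120
Round 3 — N15 trips offline.
  N15 sheds 236 MW to N29: 236 each.
    N29: 50+236 = 286 > 110
Round 4 — N29 trips offline.
  N29 sheds 286 MW to N22, N28: 143 each.
    N22: 76+143 = 219 > 100
    N28: 70+143 = 213 > 160
Round 5 — N22, N28 trip offline.
  N22 sheds 219 MW: no online neighbours, lost.
  N28 sheds 213 MW: no online neighbours, lost.
No further trips.

5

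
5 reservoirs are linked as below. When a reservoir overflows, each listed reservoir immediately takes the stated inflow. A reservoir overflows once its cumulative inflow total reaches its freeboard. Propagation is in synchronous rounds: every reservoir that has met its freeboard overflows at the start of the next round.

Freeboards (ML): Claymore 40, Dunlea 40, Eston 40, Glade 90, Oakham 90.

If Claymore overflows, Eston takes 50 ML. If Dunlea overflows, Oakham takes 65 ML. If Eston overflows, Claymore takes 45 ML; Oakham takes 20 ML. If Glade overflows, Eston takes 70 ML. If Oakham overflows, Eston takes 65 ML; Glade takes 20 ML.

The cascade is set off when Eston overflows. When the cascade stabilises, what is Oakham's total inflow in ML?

Round 1 — Eston overflows (initial).
  Claymore: +45 → 45 ≥ 40
  Oakham: +20 → 20 < 90
Round 2 — Claymore overflows.
No further overflows.

20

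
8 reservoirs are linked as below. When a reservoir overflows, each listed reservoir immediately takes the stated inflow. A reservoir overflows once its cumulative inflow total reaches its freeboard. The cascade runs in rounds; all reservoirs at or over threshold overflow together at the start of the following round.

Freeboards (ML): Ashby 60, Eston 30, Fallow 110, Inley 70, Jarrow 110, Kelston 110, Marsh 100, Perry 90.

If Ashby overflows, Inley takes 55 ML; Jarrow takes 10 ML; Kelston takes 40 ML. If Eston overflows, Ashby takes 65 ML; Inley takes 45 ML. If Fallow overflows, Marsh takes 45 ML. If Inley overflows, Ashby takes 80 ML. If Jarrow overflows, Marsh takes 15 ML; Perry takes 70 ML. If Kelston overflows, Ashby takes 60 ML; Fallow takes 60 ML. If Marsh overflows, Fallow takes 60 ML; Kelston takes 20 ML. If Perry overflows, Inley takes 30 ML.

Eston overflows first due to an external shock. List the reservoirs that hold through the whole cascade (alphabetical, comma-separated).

Fallow, Jarrow, Kelston, Marsh, Perry

Round 1 — Eston overflows (initial).
  Ashby: +65 → 65 ≥ 60
  Inley: +45 → 45 < 70
Round 2 — Ashby overflows.
  Inley: +55 → 100 ≥ 70
  Jarrow: +10 → 10 < 110
  Kelston: +40 → 40 < 110
Round 3 — Inley overflows.
No further overflows.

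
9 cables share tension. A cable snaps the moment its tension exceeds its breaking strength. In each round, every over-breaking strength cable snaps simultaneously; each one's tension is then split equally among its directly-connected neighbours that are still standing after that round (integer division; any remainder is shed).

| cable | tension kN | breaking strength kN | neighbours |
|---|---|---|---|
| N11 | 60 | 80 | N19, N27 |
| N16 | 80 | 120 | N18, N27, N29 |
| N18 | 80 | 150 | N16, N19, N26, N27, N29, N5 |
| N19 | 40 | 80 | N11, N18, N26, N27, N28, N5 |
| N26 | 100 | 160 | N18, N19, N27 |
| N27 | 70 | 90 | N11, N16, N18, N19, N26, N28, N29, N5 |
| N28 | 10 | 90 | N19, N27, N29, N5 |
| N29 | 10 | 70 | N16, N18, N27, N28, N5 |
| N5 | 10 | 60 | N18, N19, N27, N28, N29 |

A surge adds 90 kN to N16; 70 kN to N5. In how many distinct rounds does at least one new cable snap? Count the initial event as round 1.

Round 1 — N16 at 170 > 120; N5 at 80 > 60. N16, N5 snap.
  N16 sheds 170 kN to N18, N27, N29: 56 each (2 lost).
    N18: 80+56 = 136 ≤ 150
    N27: 70+56 = 126 > 90
    N29: 10+56 = 66 ≤ 70
  N5 sheds 80 kN to N18, N19, N27, N28, N29: 16 each.
    N18: 136+16 = 152 > 150
    N19: 40+16 = 56 ≤ 80
    N27: 126+16 = 142 > 90
    N28: 10+16 = 26 ≤ 90
    N29: 66+16 = 82 > 70
Round 2 — N18, N27, N29 snap.
  N18 sheds 152 kN to N19, N26: 76 each.
    N19: 56+76 = 132 > 80
    N26: 100+76 = 176 > 160
  N27 sheds 142 kN to N11, N19, N26, N28: 35 each (2 lost).
    N11: 60+35 = 95 > 80
    N19: 132+35 = 167 > 80
    N26: 176+35 = 211 > 160
    N28: 26+35 = 61 ≤ 90
  N29 sheds 82 kN to N28: 82 each.
    N28: 61+82 = 143 > 90
Round 3 — N11, N19, N26, N28 snap.
  N11 sheds 95 kN: no online neighbours, lost.
  N19 sheds 167 kN: no online neighbours, lost.
  N26 sheds 211 kN: no online neighbours, lost.
  N28 sheds 143 kN: no online neighbours, lost.
No further breaks.

3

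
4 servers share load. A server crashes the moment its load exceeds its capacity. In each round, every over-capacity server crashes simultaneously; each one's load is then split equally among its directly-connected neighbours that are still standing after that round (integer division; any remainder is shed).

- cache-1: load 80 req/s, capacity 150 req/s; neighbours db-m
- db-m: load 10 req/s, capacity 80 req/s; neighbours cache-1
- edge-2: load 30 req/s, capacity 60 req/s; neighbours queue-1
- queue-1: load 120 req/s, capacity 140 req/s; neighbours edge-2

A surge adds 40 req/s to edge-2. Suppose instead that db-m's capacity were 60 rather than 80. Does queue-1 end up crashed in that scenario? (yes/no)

yes

With db-m's capacity at 60:
Round 1 — edge-2 at 70 > 60. edge-2 crashes.
  edge-2 sheds 70 req/s to queue-1: 70 each.
    queue-1: 120+70 = 190 > 140
Round 2 — queue-1 crashes.
  queue-1 sheds 190 req/s: no online neighbours, lost.
No further crashes.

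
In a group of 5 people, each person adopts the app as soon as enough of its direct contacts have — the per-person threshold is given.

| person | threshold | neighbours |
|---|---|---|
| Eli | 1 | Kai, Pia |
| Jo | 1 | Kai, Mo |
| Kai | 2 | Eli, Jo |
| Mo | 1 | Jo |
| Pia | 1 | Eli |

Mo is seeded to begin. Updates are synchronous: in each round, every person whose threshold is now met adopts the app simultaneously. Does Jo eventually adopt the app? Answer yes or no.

yes

Round 1 — Mo adopts the app (initial).
Round 2 — checking thresholds:
  Jo: 1 of 2 neighbours ≥ 1, adopts the app.
Round 3 — no new adoptions; cascade stops.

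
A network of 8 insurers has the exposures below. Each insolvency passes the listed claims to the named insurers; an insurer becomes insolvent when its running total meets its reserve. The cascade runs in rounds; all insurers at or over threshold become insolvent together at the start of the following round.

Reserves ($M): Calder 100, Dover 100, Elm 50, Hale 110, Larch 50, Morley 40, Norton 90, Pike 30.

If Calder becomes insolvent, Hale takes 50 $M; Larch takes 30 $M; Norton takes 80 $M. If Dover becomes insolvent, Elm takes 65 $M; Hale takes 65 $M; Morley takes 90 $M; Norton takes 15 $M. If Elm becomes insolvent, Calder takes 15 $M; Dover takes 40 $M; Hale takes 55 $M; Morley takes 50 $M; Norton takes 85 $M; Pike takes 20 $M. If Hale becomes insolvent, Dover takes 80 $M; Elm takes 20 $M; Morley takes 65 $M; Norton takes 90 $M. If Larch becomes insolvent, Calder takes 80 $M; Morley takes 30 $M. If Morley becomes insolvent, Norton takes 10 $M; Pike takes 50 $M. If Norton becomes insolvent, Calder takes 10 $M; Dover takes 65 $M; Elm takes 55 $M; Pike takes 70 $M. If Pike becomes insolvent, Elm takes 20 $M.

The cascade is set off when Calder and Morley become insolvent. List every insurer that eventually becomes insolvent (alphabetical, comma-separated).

Calder, Dover, Elm, Hale, Morley, Norton, Pike

Round 1 — Calder, Morley become insolvent (initial).
  Hale: +50 → 50 < 110
  Larch: +30 → 30 < 50
  Norton: +80+10 → 90 ≥ 90
  Pike: +50 → 50 ≥ 30
Round 2 — Norton, Pike become insolvent.
  Dover: +65 → 65 < 100
  Elm: +55+20 → 75 ≥ 50
Round 3 — Elm becomes insolvent.
  Dover: +40 → 105 ≥ 100
  Hale: +55 → 105 < 110
Round 4 — Dover becomes insolvent.
  Hale: +65 → 170 ≥ 110
Round 5 — Hale becomes insolvent.
No further insolvencies.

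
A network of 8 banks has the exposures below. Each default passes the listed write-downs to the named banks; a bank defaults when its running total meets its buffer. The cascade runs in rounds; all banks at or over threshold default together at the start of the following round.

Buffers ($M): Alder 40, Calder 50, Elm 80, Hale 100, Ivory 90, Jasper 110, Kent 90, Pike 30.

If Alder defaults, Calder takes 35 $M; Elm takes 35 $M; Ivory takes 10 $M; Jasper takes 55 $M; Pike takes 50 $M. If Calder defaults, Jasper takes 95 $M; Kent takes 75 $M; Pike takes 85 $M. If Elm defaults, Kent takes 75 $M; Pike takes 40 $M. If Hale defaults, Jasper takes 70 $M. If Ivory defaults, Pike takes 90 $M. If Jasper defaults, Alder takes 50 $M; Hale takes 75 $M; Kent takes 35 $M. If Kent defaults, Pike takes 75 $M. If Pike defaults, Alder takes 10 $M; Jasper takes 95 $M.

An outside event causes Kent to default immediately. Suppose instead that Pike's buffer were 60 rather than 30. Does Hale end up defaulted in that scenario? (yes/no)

no

With Pike's buffer at 60:
Round 1 — Kent defaults (initial).
  Pike: +75 → 75 ≥ 60
Round 2 — Pike defaults.
  Alder: +10 → 10 < 40
  Jasper: +95 → 95 < 110
No further defaults.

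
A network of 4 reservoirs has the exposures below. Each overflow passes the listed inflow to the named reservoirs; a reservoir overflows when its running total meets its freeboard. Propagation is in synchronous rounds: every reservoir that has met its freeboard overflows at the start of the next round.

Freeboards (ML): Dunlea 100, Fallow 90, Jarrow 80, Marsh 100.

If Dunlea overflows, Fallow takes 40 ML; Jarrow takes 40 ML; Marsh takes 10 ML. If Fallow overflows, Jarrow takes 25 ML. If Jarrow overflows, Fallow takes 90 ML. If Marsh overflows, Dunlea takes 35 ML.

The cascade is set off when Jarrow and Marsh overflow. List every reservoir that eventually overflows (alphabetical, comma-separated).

Round 1 — Jarrow, Marsh overflow (initial).
  Dunlea: +35 → 35 < 100
  Fallow: +90 → 90 ≥ 90
Round 2 — Fallow overflows.
No further overflows.

Fallow, Jarrow, Marsh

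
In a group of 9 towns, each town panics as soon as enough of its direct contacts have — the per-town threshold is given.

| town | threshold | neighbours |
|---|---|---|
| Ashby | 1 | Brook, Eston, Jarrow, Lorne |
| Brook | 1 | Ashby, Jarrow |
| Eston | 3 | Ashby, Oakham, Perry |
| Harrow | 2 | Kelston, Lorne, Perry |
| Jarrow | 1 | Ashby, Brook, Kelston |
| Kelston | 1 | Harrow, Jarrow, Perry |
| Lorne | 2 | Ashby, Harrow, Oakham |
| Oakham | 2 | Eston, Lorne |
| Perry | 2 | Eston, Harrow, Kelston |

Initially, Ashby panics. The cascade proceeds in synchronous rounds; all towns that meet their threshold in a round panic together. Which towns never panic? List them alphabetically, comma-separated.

Eston, Harrow, Lorne, Oakham, Perry

Round 1 — Ashby panics (initial).
Round 2 — checking thresholds:
  Brook: 1 of 2 neighbours ≥ 1, panics.
  Eston: 1 of 3 neighbours < 3, below threshold.
  Jarrow: 1 of 3 neighbours ≥ 1, panics.
  Lorne: 1 of 3 neighbours < 2, below threshold.
Round 3 — checking thresholds:
  Eston: 1 of 3 neighbours < 3, below threshold.
  Kelston: 1 of 3 neighbours ≥ 1, panics.
  Lorne: 1 of 3 neighbours < 2, below threshold.
Round 4 — no new panics; cascade stops.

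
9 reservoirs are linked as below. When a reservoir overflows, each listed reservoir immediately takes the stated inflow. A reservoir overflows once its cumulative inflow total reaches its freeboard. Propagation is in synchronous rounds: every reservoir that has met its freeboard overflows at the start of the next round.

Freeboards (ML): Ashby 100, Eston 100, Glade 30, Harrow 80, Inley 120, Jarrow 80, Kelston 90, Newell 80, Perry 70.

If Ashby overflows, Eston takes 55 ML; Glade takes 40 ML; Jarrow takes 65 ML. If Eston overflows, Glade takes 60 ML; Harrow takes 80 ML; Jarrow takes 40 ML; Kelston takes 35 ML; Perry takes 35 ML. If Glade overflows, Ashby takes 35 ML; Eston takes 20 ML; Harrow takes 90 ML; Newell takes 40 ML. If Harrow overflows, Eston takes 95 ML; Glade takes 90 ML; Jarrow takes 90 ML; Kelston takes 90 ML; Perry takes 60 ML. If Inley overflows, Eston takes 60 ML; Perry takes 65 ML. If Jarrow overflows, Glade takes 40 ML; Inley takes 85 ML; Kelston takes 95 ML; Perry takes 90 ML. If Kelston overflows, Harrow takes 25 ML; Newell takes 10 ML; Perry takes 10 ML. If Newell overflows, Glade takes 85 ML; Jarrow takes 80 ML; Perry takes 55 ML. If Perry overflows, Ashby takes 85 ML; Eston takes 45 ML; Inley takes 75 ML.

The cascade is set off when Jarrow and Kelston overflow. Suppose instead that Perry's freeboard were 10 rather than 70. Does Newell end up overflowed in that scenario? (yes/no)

no

With Perry's freeboard at 10:
Round 1 — Jarrow, Kelston overflow (initial).
  Glade: +40 → 40 ≥ 30
  Harrow: +25 → 25 < 80
  Inley: +85 → 85 < 120
  Newell: +10 → 10 < 80
  Perry: +90+10 → 100 ≥ 10
Round 2 — Glade, Perry overflow.
  Ashby: +35+85 → 120 ≥ 100
  Eston: +20+45 → 65 < 100
  Harrow: +90 → 115 ≥ 80
  Inley: +75 → 160 ≥ 120
  Newell: +40 → 50 < 80
Round 3 — Ashby, Harrow, Inley overflow.
  Eston: +55+95+60 → 275 ≥ 100
Round 4 — Eston overflows.
No further overflows.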